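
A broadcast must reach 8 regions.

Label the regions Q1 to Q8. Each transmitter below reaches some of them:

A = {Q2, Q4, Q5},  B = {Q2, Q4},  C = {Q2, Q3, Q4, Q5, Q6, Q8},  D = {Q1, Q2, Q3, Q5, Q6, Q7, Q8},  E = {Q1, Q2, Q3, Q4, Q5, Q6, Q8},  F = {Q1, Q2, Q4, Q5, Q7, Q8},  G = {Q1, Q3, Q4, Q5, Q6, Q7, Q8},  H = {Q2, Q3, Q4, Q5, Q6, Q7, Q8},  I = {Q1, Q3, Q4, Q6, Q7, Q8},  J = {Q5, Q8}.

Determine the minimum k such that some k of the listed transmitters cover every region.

2

Take {F, H}. Their union is {Q1, Q2, Q3, Q4, Q5, Q6, Q7, Q8}, which is all 8 regions.
No single transmitter has all 8 regions (the largest, D, has 7), so 2 is optimal.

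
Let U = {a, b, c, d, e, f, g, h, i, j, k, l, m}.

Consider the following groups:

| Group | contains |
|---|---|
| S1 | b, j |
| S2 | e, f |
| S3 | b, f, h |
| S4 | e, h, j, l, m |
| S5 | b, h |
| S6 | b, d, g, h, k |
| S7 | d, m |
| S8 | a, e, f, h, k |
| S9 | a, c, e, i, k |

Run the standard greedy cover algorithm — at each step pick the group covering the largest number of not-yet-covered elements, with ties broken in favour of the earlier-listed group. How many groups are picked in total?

4

Greedy: pick S4 (covers 5 new) → pick S6 (covers 4 new) → pick S9 (covers 3 new) → pick S2 (covers 1 new). Total picks: 4.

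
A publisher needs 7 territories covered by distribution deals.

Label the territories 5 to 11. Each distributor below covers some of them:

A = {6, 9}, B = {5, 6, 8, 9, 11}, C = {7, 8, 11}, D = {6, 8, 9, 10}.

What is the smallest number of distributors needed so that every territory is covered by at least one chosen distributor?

B and C and D together: B ∪ C ∪ D = {5, 6, 7, 8, 9, 10, 11} — every territory is covered.
Only B contains 5, so B is forced; the remaining 2 territories need at least 2 more distributors (each remaining distributor adds at most 1) — so at least 3 distributors are needed, and 3 is optimal.

3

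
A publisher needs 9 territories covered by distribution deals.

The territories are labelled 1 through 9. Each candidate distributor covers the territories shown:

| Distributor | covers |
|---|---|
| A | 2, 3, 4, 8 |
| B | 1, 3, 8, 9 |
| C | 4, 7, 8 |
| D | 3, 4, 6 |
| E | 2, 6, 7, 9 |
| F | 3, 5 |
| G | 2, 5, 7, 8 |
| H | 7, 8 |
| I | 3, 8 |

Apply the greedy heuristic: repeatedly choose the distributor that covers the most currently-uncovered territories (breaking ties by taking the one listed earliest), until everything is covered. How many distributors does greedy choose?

Greedy: pick A (covers 4 new) → pick E (covers 3 new) → pick B (covers 1 new) → pick F (covers 1 new). Total picks: 4.
(The true minimum cover uses only 3 distributors, so greedy is not optimal here.)

4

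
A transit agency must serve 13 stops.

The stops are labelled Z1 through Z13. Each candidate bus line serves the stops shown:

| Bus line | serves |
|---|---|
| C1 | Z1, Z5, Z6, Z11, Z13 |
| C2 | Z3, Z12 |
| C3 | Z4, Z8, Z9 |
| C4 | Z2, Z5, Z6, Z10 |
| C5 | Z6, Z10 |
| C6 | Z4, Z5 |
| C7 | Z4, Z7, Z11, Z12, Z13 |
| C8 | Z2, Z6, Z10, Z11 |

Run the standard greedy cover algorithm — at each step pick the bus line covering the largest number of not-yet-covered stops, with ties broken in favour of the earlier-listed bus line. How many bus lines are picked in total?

Greedy: pick C1 (covers 5 new) → pick C3 (covers 3 new) → pick C2 (covers 2 new) → pick C4 (covers 2 new) → pick C7 (covers 1 new). Total picks: 5.

5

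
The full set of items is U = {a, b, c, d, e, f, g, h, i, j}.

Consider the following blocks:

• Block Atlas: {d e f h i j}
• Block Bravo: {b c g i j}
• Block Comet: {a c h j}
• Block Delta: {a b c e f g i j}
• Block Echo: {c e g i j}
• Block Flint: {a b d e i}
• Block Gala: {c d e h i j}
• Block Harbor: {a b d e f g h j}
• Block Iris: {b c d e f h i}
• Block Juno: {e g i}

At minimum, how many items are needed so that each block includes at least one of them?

The 2 items {c, e} hit every block.
The blocks Comet, Juno are pairwise disjoint, so any hitting set needs a separate item for each — at least 2. Hence 2 is optimal.

2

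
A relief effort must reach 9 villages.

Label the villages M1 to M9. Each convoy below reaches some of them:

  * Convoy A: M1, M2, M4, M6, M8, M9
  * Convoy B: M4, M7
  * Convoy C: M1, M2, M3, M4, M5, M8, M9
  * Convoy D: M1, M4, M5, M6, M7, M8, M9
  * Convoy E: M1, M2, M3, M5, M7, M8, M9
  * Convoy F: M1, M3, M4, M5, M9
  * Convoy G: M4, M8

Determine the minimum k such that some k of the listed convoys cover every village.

2

A and E together: A ∪ E = {M1, M2, M3, M4, M5, M6, M7, M8, M9} — every village is covered.
No single convoy has all 9 villages (the largest, C, has 7), so 2 is optimal.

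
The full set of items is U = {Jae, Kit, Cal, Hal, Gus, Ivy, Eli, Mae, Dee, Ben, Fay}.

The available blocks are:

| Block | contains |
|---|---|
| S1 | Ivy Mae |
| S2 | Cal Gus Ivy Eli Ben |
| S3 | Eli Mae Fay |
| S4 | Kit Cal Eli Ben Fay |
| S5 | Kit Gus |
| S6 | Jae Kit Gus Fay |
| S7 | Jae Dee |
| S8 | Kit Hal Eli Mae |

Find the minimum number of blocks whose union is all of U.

S2, S3, S7, and S8 cover everything between them: the union {Jae, Kit, Cal, Hal, Gus, Ivy, Eli, Mae, Dee, Ben, Fay} is all of U.
No 3 of the 8 blocks cover everything (all 56 combinations miss at least one item), so 4 is optimal.

4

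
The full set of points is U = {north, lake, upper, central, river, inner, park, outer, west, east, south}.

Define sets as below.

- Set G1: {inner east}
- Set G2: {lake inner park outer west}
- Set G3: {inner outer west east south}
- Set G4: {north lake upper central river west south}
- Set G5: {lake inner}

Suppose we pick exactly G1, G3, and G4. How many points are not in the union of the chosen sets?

Union of G1, G3, G4 = {north, lake, upper, central, river, inner, outer, west, east, south}.
Not covered: park — 1 point.

1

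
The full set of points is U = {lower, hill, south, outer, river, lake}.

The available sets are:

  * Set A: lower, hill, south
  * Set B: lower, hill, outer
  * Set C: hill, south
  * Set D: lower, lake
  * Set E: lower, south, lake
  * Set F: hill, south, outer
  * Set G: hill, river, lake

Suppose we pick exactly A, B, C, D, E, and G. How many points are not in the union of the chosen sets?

0

Union of A, B, C, D, E, G = {lower, hill, south, outer, river, lake} — that's every point, so 0 are uncovered.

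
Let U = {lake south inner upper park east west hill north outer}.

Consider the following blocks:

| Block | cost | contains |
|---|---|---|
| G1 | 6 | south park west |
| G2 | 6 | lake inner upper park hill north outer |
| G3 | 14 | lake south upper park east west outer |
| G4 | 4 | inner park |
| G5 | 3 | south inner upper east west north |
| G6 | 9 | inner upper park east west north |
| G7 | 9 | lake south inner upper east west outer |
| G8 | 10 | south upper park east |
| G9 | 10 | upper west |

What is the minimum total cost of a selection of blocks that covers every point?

9

G2, G5 together cover every point (G2 ∪ G5 = {lake, south, inner, upper, park, east, west, hill, north, outer}); total cost 6 + 3 = 9.
No covering selection has total cost below 9.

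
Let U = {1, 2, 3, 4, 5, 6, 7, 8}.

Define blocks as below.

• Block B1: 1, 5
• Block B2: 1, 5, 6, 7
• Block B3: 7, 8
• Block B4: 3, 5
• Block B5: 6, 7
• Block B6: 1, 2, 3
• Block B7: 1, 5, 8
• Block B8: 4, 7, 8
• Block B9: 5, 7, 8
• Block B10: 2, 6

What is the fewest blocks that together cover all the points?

Take {B2, B6, B8}. Their union is {1, 2, 3, 4, 5, 6, 7, 8}, which is all 8 points.
Only B8 contains 4, so B8 is forced; the remaining 5 points need at least 2 more blocks (each remaining block adds at most 3) — so at least 3 blocks are needed, and 3 is optimal.

3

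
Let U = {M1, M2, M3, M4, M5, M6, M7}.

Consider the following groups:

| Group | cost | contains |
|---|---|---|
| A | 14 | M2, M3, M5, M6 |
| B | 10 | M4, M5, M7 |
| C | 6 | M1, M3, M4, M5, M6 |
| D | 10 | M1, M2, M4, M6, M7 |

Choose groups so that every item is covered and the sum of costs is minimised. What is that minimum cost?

16

C, D together cover every item (C ∪ D = {M1, M2, M3, M4, M5, M6, M7}); total cost 6 + 10 = 16.
No covering selection has total cost below 16.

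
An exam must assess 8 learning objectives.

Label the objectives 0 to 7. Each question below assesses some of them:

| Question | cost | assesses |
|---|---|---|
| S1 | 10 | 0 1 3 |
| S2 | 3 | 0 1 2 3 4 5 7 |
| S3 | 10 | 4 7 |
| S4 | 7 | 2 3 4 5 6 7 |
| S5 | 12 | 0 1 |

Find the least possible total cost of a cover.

10

S2, S4 together cover every objective (S2 ∪ S4 = {0, 1, 2, 3, 4, 5, 6, 7}); total cost 3 + 7 = 10.
No covering selection has total cost below 10.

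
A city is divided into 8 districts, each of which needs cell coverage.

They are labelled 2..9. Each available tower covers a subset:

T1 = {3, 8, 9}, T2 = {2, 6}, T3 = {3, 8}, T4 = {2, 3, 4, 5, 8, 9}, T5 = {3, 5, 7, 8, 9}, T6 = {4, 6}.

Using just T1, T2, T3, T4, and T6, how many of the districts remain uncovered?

Union of T1, T2, T3, T4, T6 = {2, 3, 4, 5, 6, 8, 9}.
Not covered: 7 — 1 district.

1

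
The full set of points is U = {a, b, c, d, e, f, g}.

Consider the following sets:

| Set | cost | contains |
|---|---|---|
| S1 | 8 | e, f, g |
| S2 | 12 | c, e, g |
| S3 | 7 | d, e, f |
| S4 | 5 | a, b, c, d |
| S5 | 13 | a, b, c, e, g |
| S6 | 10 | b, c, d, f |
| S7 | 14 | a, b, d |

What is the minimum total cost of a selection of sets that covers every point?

S1, S4 together cover every point (S1 ∪ S4 = {a, b, c, d, e, f, g}); total cost 8 + 5 = 13.
No covering selection has total cost below 13.

13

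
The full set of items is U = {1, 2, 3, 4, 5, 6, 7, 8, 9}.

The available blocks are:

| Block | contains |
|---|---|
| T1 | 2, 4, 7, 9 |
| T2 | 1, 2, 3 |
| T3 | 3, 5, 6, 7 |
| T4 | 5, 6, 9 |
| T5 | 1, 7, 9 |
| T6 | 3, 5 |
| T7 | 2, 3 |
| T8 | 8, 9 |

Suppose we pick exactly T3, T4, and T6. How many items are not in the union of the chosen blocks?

Union of T3, T4, T6 = {3, 5, 6, 7, 9}.
Not covered: 1, 2, 4, 8 — 4 items.

4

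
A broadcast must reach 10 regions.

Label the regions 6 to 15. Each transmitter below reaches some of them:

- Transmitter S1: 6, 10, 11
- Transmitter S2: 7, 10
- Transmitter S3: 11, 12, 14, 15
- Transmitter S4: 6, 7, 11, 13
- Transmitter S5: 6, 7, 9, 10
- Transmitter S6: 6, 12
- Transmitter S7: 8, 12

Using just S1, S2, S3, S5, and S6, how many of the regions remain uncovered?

Union of S1, S2, S3, S5, S6 = {6, 7, 9, 10, 11, 12, 14, 15}.
Not covered: 8, 13 — 2 regions.

2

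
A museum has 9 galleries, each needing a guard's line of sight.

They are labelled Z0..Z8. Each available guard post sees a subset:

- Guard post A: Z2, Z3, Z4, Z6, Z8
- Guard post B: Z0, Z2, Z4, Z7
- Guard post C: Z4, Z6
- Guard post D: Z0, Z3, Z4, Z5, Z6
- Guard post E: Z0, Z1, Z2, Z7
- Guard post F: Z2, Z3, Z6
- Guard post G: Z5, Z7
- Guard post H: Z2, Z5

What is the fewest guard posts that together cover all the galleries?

3

A and E and H together: A ∪ E ∪ H = {Z0, Z1, Z2, Z3, Z4, Z5, Z6, Z7, Z8} — every gallery is covered.
Only E contains Z1, so E is forced; the remaining 5 galleries need at least 2 more guard posts (each remaining guard post adds at most 4) — so at least 3 guard posts are needed, and 3 is optimal.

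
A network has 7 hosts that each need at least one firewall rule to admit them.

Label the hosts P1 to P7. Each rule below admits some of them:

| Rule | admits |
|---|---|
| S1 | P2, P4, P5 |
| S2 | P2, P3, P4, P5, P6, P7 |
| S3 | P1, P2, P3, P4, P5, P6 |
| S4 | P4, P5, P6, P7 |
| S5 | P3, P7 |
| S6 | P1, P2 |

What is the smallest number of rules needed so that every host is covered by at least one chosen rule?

Take {S3, S4}. Their union is {P1, P2, P3, P4, P5, P6, P7}, which is all 7 hosts.
No single rule has all 7 hosts (the largest, S2, has 6), so 2 is optimal.

2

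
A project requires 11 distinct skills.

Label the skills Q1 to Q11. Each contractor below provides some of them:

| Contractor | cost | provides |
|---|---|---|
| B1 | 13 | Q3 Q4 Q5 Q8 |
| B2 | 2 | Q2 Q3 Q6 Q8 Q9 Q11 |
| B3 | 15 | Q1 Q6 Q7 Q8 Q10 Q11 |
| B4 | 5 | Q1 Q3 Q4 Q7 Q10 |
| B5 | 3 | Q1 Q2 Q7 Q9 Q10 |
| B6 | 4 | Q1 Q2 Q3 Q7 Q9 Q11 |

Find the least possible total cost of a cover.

18

B1, B2, B5 together cover every skill (B1 ∪ B2 ∪ B5 = {Q1, Q2, Q3, Q4, Q5, Q6, Q7, Q8, Q9, Q10, Q11}); total cost 13 + 2 + 3 = 18.
The greedy pick B2, B5, B4, B1 costs 23; no covering selection beats 18.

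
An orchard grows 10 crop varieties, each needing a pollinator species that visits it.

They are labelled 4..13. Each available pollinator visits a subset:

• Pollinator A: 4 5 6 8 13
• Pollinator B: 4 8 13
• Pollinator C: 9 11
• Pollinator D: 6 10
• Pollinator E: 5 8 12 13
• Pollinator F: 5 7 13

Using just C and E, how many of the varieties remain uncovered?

Union of C, E = {5, 8, 9, 11, 12, 13}.
Not covered: 4, 6, 7, 10 — 4 varieties.

4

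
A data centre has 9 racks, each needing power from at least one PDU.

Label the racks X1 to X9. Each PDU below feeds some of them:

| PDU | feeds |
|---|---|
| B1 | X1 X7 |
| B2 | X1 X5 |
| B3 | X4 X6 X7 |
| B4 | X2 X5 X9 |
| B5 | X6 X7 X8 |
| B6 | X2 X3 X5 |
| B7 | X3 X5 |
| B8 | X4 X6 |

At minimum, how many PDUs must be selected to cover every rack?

5

B2 and B3 and B4 and B5 and B7 together: B2 ∪ B3 ∪ B4 ∪ B5 ∪ B7 = {X1, X2, X3, X4, X5, X6, X7, X8, X9} — every rack is covered.
No 4 of the 8 PDUs cover everything (all 70 combinations miss at least one rack), so 5 is optimal.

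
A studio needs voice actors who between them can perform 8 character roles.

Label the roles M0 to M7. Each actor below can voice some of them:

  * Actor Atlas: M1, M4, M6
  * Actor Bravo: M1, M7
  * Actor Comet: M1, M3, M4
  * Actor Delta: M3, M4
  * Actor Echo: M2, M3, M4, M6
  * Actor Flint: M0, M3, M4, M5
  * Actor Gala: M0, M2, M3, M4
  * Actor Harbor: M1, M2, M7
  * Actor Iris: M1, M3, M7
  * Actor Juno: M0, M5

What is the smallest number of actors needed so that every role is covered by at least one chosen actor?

3

Take {Bravo, Echo, Flint}. Their union is {M0, M1, M2, M3, M4, M5, M6, M7}, which is all 8 roles.
No 2 of the 10 actors cover everything (all 45 combinations miss at least one role), so 3 is optimal.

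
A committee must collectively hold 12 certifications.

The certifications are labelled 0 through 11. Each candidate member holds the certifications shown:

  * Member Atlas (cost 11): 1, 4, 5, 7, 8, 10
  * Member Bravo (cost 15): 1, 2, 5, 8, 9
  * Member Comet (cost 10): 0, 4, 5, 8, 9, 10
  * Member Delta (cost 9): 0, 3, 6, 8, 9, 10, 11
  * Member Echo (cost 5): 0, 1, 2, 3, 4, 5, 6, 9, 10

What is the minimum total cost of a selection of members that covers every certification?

25

Atlas, Delta, Echo together cover every certification (Atlas ∪ Delta ∪ Echo = {0, 1, 2, 3, 4, 5, 6, 7, 8, 9, 10, 11}); total cost 11 + 9 + 5 = 25.
No covering selection has total cost below 25.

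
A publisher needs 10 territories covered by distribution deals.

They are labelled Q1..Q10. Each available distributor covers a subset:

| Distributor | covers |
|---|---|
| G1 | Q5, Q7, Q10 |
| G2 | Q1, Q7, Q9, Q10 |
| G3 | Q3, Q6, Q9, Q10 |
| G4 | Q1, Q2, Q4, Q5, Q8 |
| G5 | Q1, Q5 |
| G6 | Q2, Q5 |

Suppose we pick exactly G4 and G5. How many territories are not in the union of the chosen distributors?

5

Union of G4, G5 = {Q1, Q2, Q4, Q5, Q8}.
Not covered: Q3, Q6, Q7, Q9, Q10 — 5 territories.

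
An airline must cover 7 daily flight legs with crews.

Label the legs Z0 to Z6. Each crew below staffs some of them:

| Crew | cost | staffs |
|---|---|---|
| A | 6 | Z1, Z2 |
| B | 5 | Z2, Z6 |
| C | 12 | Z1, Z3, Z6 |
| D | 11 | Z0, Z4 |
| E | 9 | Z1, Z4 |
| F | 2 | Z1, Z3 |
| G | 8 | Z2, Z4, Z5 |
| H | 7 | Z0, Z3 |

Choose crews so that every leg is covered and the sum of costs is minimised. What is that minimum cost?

B, F, G, H together cover every leg (B ∪ F ∪ G ∪ H = {Z0, Z1, Z2, Z3, Z4, Z5, Z6}); total cost 5 + 2 + 8 + 7 = 22.
No covering selection has total cost below 22.

22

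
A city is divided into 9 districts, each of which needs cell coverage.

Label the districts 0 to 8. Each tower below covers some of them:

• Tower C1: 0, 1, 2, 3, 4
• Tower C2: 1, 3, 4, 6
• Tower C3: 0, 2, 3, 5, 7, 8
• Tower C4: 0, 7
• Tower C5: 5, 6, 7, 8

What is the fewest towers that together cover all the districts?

Take {C2, C3}. Their union is {0, 1, 2, 3, 4, 5, 6, 7, 8}, which is all 9 districts.
No single tower has all 9 districts (the largest, C3, has 6), so 2 is optimal.

2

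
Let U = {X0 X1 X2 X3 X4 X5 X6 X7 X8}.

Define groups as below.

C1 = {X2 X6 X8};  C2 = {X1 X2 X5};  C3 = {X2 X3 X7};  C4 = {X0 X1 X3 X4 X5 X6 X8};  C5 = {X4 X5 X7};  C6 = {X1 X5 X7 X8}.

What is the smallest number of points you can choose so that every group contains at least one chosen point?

2

Take H = {X2, X5}. Each listed group contains at least one of these, so H is a hitting set of size 2.
The groups C1, C5 are pairwise disjoint, so any hitting set needs a separate point for each — at least 2. Hence 2 is optimal.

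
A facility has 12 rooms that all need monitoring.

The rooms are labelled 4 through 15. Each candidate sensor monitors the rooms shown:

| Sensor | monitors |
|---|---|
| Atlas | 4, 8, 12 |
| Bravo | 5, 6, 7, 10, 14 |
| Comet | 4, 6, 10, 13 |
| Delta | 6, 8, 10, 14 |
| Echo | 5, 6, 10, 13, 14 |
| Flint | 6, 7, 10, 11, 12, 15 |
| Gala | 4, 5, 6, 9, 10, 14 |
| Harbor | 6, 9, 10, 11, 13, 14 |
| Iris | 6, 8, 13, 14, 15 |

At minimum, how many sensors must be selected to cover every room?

Take {Flint, Gala, Iris}. Their union is {4, 5, 6, 7, 8, 9, 10, 11, 12, 13, 14, 15}, which is all 12 rooms.
No 2 of the 9 sensors cover everything (all 36 combinations miss at least one room), so 3 is optimal.

3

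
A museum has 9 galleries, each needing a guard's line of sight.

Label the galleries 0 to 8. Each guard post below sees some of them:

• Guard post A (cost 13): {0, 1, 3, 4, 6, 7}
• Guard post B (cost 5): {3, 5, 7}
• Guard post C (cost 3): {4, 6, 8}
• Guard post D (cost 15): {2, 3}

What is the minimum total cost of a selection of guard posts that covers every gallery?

A, B, C, D together cover every gallery (A ∪ B ∪ C ∪ D = {0, 1, 2, 3, 4, 5, 6, 7, 8}); total cost 13 + 5 + 3 + 15 = 36.
No covering selection has total cost below 36.

36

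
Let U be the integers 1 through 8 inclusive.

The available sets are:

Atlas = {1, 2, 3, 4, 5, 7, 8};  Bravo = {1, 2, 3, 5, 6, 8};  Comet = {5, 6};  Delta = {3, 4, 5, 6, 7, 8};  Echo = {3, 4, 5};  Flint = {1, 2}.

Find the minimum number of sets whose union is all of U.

2

Take {Delta, Flint}. Their union is {1, 2, 3, 4, 5, 6, 7, 8}, which is all 8 elements.
No single set has all 8 elements (the largest, Atlas, has 7), so 2 is optimal.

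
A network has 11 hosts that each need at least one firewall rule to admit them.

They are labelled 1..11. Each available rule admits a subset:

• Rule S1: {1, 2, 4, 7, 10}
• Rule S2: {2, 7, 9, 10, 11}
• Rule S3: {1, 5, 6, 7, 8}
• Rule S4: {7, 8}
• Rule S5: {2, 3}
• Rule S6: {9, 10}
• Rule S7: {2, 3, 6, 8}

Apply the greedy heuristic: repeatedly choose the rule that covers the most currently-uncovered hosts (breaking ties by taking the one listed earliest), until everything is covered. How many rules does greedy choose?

Greedy: pick S1 (covers 5 new) → pick S3 (covers 3 new) → pick S2 (covers 2 new) → pick S5 (covers 1 new). Total picks: 4.

4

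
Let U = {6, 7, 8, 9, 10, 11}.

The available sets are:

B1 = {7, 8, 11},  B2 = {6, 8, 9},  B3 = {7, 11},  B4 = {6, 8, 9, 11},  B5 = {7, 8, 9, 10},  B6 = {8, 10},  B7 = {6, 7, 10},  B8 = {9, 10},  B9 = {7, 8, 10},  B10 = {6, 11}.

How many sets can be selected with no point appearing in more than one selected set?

2

B8, B10 are pairwise disjoint (B8={9,10}; B10={6,11}).
Every remaining set overlaps one of these, and no 3 of the listed sets are pairwise disjoint, so 2 is the maximum.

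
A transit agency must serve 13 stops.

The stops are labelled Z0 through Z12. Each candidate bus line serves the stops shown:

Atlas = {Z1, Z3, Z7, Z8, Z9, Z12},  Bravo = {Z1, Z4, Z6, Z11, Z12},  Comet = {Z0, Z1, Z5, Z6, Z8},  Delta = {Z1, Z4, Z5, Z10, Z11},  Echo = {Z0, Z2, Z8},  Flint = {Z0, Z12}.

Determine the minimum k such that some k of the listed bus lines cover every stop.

4

Atlas and Bravo and Delta and Echo together: Atlas ∪ Bravo ∪ Delta ∪ Echo = {Z0, Z1, Z2, Z3, Z4, Z5, Z6, Z7, Z8, Z9, Z10, Z11, Z12} — every stop is covered.
No 3 of the 6 bus lines cover everything (all 20 combinations miss at least one stop), so 4 is optimal.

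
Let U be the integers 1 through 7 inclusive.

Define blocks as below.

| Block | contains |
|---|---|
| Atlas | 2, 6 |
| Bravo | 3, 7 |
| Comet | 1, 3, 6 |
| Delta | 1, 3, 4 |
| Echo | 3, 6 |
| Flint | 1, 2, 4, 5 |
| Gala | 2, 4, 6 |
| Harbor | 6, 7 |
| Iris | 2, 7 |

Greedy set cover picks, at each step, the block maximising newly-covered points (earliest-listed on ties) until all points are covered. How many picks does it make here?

3

Greedy: pick Flint (covers 4 new) → pick Bravo (covers 2 new) → pick Atlas (covers 1 new). Total picks: 3.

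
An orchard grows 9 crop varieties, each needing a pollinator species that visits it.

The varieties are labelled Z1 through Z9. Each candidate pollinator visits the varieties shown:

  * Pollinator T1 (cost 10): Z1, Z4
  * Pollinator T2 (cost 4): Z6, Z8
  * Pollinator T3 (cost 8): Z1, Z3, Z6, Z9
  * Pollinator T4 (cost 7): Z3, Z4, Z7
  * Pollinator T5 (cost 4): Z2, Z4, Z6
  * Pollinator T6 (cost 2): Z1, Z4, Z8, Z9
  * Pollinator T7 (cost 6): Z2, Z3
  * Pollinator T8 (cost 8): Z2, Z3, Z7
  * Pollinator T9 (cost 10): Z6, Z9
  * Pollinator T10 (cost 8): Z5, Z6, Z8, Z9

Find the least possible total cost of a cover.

T6, T8, T10 together cover every variety (T6 ∪ T8 ∪ T10 = {Z1, Z2, Z3, Z4, Z5, Z6, Z7, Z8, Z9}); total cost 2 + 8 + 8 = 18.
The greedy pick T6, T5, T4, T10 costs 21; no covering selection beats 18.

18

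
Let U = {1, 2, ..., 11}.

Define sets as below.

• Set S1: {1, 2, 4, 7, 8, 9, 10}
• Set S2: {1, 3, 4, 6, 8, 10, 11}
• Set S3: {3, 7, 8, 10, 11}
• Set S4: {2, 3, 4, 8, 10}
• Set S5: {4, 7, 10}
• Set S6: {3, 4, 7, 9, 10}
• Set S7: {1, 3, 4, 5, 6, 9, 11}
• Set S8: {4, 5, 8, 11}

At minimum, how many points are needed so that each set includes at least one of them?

2

Take H = {4, 10}. Each listed set contains at least one of these, so H is a hitting set of size 2.
No single point lies in every set, so at least 2 are needed and 2 is optimal.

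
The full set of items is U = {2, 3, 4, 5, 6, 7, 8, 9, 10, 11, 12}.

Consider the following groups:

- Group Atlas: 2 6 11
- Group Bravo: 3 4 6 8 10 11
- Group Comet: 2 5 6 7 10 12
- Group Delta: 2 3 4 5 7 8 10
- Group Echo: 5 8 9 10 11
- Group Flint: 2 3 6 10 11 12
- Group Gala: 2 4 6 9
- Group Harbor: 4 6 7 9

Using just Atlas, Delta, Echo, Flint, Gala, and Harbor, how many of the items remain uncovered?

0

Union of Atlas, Delta, Echo, Flint, Gala, Harbor = {2, 3, 4, 5, 6, 7, 8, 9, 10, 11, 12} — that's every item, so 0 are uncovered.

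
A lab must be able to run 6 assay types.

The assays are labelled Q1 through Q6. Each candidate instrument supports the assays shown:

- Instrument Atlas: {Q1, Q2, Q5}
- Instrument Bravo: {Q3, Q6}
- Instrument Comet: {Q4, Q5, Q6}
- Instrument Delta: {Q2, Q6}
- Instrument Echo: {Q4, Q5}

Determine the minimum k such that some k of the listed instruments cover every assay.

3

Atlas and Bravo and Comet together: Atlas ∪ Bravo ∪ Comet = {Q1, Q2, Q3, Q4, Q5, Q6} — every assay is covered.
Only Atlas contains Q1, so Atlas is forced; the remaining 3 assays need at least 2 more instruments (each remaining instrument adds at most 2) — so at least 3 instruments are needed, and 3 is optimal.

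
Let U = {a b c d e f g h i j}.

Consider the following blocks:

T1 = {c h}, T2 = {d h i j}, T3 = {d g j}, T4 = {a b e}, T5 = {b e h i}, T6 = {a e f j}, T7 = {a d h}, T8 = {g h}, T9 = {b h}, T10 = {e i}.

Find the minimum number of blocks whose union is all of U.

T1 and T3 and T5 and T6 together: T1 ∪ T3 ∪ T5 ∪ T6 = {a, b, c, d, e, f, g, h, i, j} — every element is covered.
No 3 of the 10 blocks cover everything (all 120 combinations miss at least one element), so 4 is optimal.

4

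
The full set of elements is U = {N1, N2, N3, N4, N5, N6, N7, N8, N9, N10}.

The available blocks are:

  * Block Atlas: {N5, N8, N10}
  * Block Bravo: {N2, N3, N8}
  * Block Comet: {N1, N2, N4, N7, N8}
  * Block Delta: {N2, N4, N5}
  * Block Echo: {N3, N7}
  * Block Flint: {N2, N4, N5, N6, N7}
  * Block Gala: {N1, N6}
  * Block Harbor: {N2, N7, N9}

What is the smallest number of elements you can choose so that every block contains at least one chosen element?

4

The 4 elements {N1, N2, N7, N8} hit every block.
No choice of 3 elements meets every block, so 4 is the minimum.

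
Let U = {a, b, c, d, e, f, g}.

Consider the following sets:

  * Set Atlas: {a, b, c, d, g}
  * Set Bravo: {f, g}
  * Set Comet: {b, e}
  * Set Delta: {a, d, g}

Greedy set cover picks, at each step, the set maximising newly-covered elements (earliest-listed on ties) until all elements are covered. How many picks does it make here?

Greedy: pick Atlas (covers 5 new) → pick Bravo (covers 1 new) → pick Comet (covers 1 new). Total picks: 3.

3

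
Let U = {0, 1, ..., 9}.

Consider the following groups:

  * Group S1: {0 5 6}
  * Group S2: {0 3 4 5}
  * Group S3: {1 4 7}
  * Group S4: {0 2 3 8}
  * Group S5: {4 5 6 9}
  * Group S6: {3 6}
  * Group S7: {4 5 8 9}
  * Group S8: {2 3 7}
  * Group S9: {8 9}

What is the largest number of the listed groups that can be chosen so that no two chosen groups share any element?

S1, S3, S9 are pairwise disjoint (S1={0,5,6}; S3={1,4,7}; S9={8,9}).
Every remaining group overlaps one of these, and no 4 of the listed groups are pairwise disjoint, so 3 is the maximum.

3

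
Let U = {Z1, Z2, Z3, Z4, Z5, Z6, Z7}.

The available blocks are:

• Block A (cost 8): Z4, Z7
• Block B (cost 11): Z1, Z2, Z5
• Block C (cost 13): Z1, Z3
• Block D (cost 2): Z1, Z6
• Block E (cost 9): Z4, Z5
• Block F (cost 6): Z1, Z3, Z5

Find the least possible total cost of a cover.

27

A, B, D, F together cover every element (A ∪ B ∪ D ∪ F = {Z1, Z2, Z3, Z4, Z5, Z6, Z7}); total cost 8 + 11 + 2 + 6 = 27.
No covering selection has total cost below 27.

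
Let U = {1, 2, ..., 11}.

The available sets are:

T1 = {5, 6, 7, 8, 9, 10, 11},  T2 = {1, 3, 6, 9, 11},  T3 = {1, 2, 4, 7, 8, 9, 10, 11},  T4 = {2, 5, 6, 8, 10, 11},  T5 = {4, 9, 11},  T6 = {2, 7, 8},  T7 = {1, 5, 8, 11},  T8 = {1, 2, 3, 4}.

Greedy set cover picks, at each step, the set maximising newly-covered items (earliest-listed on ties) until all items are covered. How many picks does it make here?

3

Greedy: pick T3 (covers 8 new) → pick T1 (covers 2 new) → pick T2 (covers 1 new). Total picks: 3.
(The true minimum cover uses only 2 sets, so greedy is not optimal here.)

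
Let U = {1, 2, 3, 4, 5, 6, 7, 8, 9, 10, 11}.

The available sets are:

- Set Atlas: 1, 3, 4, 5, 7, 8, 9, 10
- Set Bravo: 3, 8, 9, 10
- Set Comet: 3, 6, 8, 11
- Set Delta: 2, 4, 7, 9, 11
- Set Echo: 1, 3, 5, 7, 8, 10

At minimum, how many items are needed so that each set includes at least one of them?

Take H = {8, 11}. Each listed set contains at least one of these, so H is a hitting set of size 2.
No single item lies in every set, so at least 2 are needed and 2 is optimal.

2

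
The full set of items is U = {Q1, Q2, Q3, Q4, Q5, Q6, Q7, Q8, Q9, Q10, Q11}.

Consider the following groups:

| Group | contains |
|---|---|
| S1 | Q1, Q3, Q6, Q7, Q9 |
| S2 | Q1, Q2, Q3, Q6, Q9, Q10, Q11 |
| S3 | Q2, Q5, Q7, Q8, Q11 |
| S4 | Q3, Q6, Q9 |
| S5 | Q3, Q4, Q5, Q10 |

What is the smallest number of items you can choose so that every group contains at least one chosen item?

2

H = {Q3, Q11} meets every group (each contains at least one member of H), and |H| = 2.
The groups S3, S4 are pairwise disjoint, so any hitting set needs a separate item for each — at least 2. Hence 2 is optimal.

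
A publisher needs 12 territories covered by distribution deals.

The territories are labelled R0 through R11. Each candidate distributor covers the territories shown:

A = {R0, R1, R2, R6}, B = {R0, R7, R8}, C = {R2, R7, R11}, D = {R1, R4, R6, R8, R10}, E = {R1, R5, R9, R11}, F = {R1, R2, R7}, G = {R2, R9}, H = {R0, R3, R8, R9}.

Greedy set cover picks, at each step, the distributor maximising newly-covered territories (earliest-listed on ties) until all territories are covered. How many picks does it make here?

Greedy: pick D (covers 5 new) → pick C (covers 3 new) → pick H (covers 3 new) → pick E (covers 1 new). Total picks: 4.

4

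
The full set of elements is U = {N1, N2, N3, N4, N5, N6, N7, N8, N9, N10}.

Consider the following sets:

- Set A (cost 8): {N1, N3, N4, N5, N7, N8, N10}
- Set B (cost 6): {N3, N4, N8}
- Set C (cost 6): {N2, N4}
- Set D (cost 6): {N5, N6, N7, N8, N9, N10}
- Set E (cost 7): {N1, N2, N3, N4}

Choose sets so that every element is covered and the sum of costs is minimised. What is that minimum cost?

13

D, E together cover every element (D ∪ E = {N1, N2, N3, N4, N5, N6, N7, N8, N9, N10}); total cost 6 + 7 = 13.
No covering selection has total cost below 13.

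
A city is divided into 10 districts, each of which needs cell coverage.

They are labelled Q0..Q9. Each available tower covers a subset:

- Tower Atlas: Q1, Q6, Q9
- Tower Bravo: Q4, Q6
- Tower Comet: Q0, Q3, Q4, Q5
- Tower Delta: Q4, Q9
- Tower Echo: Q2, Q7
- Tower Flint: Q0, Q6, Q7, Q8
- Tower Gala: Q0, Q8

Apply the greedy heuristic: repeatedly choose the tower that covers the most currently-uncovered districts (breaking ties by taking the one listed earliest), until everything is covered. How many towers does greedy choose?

Greedy: pick Comet (covers 4 new) → pick Atlas (covers 3 new) → pick Echo (covers 2 new) → pick Flint (covers 1 new). Total picks: 4.

4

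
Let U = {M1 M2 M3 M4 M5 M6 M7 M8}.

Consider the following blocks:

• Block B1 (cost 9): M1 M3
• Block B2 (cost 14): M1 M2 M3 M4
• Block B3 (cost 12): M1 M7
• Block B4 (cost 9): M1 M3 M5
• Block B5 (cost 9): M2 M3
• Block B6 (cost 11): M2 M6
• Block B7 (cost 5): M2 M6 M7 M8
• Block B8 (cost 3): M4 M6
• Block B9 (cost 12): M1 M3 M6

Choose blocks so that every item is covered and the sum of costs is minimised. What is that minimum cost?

17

B4, B7, B8 together cover every item (B4 ∪ B7 ∪ B8 = {M1, M2, M3, M4, M5, M6, M7, M8}); total cost 9 + 5 + 3 = 17.
No covering selection has total cost below 17.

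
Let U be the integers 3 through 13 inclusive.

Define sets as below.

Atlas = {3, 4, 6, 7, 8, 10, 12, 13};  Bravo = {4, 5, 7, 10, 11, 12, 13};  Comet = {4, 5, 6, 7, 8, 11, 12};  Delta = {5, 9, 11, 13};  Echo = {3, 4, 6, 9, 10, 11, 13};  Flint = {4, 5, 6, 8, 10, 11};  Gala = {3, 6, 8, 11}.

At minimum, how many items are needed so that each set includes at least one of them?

2

Take H = {3, 5}. Each listed set contains at least one of these, so H is a hitting set of size 2.
No single item lies in every set, so at least 2 are needed and 2 is optimal.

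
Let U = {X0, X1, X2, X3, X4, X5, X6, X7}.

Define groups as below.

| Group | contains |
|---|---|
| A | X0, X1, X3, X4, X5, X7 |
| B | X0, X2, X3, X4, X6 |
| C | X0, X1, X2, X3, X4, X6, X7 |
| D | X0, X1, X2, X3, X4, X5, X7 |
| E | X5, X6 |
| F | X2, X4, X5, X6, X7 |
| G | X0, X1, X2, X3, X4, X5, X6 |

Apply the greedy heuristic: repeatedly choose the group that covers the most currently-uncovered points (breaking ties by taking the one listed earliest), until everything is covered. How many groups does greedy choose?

2

Greedy: pick C (covers 7 new) → pick A (covers 1 new). Total picks: 2.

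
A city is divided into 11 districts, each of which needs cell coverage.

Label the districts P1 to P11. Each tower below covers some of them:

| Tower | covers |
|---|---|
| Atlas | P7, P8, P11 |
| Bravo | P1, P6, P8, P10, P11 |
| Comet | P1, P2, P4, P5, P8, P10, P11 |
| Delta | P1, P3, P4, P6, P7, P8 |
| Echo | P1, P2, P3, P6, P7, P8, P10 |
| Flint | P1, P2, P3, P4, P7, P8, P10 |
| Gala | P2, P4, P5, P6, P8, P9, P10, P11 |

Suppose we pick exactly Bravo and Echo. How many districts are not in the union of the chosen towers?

Union of Bravo, Echo = {P1, P2, P3, P6, P7, P8, P10, P11}.
Not covered: P4, P5, P9 — 3 districts.

3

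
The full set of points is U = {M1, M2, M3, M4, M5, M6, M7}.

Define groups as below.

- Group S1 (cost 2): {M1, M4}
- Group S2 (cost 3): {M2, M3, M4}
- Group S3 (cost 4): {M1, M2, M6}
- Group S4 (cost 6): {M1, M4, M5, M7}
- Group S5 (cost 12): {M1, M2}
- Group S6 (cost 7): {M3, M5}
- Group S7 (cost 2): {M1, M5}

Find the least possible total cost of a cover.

S2, S3, S4 together cover every point (S2 ∪ S3 ∪ S4 = {M1, M2, M3, M4, M5, M6, M7}); total cost 3 + 4 + 6 = 13.
The greedy pick S1, S2, S7, S3, S4 costs 17; no covering selection beats 13.

13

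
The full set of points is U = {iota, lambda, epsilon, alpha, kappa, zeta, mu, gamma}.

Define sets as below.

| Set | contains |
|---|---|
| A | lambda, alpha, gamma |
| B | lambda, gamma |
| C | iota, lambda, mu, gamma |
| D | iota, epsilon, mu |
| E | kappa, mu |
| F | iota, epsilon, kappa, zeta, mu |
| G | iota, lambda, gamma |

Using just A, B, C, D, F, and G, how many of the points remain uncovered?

0

Union of A, B, C, D, F, G = {iota, lambda, epsilon, alpha, kappa, zeta, mu, gamma} — that's every point, so 0 are uncovered.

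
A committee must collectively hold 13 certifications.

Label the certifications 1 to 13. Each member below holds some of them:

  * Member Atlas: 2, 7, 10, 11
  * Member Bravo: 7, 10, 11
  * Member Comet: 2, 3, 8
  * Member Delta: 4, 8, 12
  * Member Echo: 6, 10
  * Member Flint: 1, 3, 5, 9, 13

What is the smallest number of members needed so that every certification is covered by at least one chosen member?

4

Take {Atlas, Delta, Echo, Flint}. Their union is {1, 2, 3, 4, 5, 6, 7, 8, 9, 10, 11, 12, 13}, which is all 13 certifications.
Only Echo contains 6, so Echo is forced; the remaining 11 certifications need at least 3 more members (each remaining member adds at most 5) — so at least 4 members are needed, and 4 is optimal.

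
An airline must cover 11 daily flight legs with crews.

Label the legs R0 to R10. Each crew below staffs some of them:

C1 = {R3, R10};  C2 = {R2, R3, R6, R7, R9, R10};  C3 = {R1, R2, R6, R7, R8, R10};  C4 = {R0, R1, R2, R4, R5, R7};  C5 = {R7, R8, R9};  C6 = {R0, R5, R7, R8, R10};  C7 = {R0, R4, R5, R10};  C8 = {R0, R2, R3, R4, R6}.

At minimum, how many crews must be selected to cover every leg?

C2 and C4 and C6 together: C2 ∪ C4 ∪ C6 = {R0, R1, R2, R3, R4, R5, R6, R7, R8, R9, R10} — every leg is covered.
No 2 of the 8 crews cover everything (all 28 combinations miss at least one leg), so 3 is optimal.

3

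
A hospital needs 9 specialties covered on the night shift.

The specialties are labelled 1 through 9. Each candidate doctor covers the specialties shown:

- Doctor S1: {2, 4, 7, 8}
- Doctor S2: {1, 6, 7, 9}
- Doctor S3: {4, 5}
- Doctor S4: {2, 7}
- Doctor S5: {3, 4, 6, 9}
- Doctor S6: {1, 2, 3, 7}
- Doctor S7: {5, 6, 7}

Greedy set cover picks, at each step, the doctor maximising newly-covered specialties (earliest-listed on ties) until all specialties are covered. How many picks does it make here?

Greedy: pick S1 (covers 4 new) → pick S2 (covers 3 new) → pick S3 (covers 1 new) → pick S5 (covers 1 new). Total picks: 4.

4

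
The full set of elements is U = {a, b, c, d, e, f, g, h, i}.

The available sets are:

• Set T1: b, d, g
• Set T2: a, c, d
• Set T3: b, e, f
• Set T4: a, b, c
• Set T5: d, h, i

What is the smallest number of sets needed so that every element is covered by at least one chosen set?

Take {T1, T2, T3, T5}. Their union is {a, b, c, d, e, f, g, h, i}, which is all 9 elements.
Only T1 contains g, so T1 is forced; the remaining 6 elements need at least 3 more sets (each remaining set adds at most 2) — so at least 4 sets are needed, and 4 is optimal.

4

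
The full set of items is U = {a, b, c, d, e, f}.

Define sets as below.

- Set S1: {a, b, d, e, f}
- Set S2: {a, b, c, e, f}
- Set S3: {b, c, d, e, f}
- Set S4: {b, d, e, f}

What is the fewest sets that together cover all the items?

2

Take {S2, S3}. Their union is {a, b, c, d, e, f}, which is all 6 items.
No single set has all 6 items (the largest, S1, has 5), so 2 is optimal.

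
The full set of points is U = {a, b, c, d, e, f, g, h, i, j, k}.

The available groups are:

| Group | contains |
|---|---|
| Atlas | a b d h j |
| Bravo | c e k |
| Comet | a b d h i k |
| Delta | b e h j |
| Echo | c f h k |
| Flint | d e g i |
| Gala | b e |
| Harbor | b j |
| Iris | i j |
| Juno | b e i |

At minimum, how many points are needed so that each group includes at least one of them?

3

T = {e, j, k} meets every group (each contains at least one member of T), and |T| = 3.
The groups Echo, Gala, Iris are pairwise disjoint, so any hitting set needs a separate point for each — at least 3. Hence 3 is optimal.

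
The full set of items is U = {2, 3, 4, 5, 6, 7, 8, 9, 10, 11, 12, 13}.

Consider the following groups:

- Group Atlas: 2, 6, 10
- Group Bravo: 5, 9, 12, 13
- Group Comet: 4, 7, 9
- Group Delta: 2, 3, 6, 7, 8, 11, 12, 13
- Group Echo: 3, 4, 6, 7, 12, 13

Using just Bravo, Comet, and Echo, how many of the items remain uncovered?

Union of Bravo, Comet, Echo = {3, 4, 5, 6, 7, 9, 12, 13}.
Not covered: 2, 8, 10, 11 — 4 items.

4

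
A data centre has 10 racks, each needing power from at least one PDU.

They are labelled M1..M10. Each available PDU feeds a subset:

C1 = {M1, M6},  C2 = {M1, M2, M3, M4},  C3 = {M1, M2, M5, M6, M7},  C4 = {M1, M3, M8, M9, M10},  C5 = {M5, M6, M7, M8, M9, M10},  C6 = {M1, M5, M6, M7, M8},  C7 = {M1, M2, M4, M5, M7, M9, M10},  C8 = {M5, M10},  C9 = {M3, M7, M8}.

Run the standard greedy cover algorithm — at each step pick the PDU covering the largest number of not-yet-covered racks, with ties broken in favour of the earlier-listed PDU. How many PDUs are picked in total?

3

Greedy: pick C7 (covers 7 new) → pick C4 (covers 2 new) → pick C1 (covers 1 new). Total picks: 3.
(The true minimum cover uses only 2 PDUs, so greedy is not optimal here.)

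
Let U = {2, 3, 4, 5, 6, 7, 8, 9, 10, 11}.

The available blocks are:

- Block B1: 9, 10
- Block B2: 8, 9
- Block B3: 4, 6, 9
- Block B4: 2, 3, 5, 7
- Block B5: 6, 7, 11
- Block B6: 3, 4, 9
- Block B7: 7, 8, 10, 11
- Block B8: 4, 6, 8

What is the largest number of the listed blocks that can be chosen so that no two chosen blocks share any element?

B1, B4, B8 are pairwise disjoint (B1={9,10}; B4={2,3,5,7}; B8={4,6,8}).
Every remaining block overlaps one of these, and no 4 of the listed blocks are pairwise disjoint, so 3 is the maximum.

3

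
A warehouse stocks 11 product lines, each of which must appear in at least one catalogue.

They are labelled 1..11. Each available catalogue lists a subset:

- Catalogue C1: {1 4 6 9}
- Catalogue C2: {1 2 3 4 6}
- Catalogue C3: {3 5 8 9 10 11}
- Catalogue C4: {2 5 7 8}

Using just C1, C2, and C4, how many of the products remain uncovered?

Union of C1, C2, C4 = {1, 2, 3, 4, 5, 6, 7, 8, 9}.
Not covered: 10, 11 — 2 products.

2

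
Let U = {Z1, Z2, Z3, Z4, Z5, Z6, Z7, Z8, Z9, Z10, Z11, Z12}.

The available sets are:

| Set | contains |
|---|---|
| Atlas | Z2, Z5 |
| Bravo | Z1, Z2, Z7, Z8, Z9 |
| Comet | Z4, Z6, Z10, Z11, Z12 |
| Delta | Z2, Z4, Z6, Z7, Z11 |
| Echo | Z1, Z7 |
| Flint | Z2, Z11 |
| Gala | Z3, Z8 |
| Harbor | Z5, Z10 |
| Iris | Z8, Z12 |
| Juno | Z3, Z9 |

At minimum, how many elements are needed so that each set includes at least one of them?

The 5 elements {Z3, Z5, Z7, Z11, Z12} hit every set.
The sets Echo, Flint, Harbor, Iris, Juno are pairwise disjoint, so any hitting set needs a separate element for each — at least 5. Hence 5 is optimal.

5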